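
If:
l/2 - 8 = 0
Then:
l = 16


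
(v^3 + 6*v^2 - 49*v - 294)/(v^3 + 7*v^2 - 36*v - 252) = (v - 7)/(v - 6)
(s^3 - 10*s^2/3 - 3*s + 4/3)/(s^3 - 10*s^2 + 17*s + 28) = (s - 1/3)/(s - 7)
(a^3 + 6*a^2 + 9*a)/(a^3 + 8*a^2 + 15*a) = (a + 3)/(a + 5)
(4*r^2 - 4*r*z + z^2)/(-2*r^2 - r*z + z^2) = (-2*r + z)/(r + z)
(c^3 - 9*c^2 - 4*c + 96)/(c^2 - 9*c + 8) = (c^2 - c - 12)/(c - 1)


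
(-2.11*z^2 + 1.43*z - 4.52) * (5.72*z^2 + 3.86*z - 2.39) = -12.0692*z^4 + 0.0350000000000001*z^3 - 15.2917*z^2 - 20.8649*z + 10.8028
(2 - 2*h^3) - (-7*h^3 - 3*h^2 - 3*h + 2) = 5*h^3 + 3*h^2 + 3*h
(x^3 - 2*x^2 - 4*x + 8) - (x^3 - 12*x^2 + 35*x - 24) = 10*x^2 - 39*x + 32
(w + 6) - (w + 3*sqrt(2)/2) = 6 - 3*sqrt(2)/2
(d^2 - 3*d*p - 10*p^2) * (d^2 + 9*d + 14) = d^4 - 3*d^3*p + 9*d^3 - 10*d^2*p^2 - 27*d^2*p + 14*d^2 - 90*d*p^2 - 42*d*p - 140*p^2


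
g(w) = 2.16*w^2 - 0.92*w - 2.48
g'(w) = 4.32*w - 0.92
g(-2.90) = 18.35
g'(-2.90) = -13.45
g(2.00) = 4.32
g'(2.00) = 7.72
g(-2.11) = 9.08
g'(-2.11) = -10.04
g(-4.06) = 36.86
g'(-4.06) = -18.46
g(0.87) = -1.65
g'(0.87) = 2.84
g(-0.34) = -1.92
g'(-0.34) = -2.39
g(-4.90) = 53.89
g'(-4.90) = -22.09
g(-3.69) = 30.33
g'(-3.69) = -16.86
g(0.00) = -2.48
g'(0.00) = -0.92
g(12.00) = 297.52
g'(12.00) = 50.92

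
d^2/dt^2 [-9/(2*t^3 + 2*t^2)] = 9*((t + 1)*(3*t + 1) - (3*t + 2)^2)/(t^4*(t + 1)^3)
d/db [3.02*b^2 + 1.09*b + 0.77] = 6.04*b + 1.09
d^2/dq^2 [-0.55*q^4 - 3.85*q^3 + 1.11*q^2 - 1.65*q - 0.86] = -6.6*q^2 - 23.1*q + 2.22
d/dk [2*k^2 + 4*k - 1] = 4*k + 4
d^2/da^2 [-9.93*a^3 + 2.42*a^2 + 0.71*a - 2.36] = 4.84 - 59.58*a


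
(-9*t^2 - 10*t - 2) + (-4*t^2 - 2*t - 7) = -13*t^2 - 12*t - 9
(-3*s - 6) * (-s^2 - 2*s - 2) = 3*s^3 + 12*s^2 + 18*s + 12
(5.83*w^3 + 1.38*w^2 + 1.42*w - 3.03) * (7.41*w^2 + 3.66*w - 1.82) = 43.2003*w^5 + 31.5636*w^4 + 4.9624*w^3 - 19.7667*w^2 - 13.6742*w + 5.5146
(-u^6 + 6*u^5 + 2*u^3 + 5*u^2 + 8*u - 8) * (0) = 0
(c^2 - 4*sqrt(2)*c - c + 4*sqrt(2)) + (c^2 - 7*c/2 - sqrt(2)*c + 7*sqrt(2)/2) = 2*c^2 - 5*sqrt(2)*c - 9*c/2 + 15*sqrt(2)/2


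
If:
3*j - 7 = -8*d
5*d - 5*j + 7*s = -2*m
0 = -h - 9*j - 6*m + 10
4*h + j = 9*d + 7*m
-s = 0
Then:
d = 445/737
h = 1253/737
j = 533/737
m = 20/67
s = 0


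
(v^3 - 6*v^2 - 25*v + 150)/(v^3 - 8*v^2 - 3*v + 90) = (v + 5)/(v + 3)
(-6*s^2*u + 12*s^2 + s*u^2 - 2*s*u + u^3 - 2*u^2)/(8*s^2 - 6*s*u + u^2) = (-3*s*u + 6*s - u^2 + 2*u)/(4*s - u)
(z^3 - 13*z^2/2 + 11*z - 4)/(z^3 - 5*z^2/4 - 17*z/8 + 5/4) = 4*(z - 4)/(4*z + 5)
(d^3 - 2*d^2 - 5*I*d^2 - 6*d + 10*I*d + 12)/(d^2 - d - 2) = (d^2 - 5*I*d - 6)/(d + 1)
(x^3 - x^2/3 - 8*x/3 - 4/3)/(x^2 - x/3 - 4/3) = (3*x^2 - 4*x - 4)/(3*x - 4)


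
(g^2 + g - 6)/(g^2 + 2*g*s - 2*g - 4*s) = (g + 3)/(g + 2*s)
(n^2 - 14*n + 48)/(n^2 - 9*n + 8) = (n - 6)/(n - 1)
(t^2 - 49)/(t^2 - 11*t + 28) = (t + 7)/(t - 4)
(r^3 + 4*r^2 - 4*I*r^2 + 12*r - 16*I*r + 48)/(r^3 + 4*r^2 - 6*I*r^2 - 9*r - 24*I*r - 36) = (r^2 - 4*I*r + 12)/(r^2 - 6*I*r - 9)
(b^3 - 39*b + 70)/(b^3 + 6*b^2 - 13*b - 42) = (b^2 - 7*b + 10)/(b^2 - b - 6)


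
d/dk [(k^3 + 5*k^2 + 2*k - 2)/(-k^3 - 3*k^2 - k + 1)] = 2*k*(k - 1)/(k^4 + 4*k^3 + 2*k^2 - 4*k + 1)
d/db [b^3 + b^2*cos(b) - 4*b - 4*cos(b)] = -b^2*sin(b) + 3*b^2 + 2*b*cos(b) + 4*sin(b) - 4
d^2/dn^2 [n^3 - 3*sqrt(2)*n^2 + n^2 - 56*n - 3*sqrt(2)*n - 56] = 6*n - 6*sqrt(2) + 2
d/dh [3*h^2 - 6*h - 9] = 6*h - 6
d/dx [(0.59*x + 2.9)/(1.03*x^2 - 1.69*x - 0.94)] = (-0.6077*x^2 - 5.974*x + 4.3464)/(1.0609*x^4 - 3.4814*x^3 + 0.9197*x^2 + 3.1772*x + 0.8836)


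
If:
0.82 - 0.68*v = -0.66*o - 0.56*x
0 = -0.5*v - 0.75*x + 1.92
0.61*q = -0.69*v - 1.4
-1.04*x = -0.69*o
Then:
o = 1.05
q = -5.46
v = 2.80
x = 0.70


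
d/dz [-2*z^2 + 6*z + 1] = 6 - 4*z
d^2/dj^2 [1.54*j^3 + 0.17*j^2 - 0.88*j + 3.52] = 9.24*j + 0.34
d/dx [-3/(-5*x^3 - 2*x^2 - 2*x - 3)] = 3*(-15*x^2 - 4*x - 2)/(5*x^3 + 2*x^2 + 2*x + 3)^2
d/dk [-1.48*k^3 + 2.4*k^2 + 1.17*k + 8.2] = -4.44*k^2 + 4.8*k + 1.17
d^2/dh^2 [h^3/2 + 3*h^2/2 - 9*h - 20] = 3*h + 3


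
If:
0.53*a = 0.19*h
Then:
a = 0.358490566037736*h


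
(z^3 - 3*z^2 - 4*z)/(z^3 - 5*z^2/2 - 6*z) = 2*(z + 1)/(2*z + 3)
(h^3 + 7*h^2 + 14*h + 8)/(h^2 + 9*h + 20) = (h^2 + 3*h + 2)/(h + 5)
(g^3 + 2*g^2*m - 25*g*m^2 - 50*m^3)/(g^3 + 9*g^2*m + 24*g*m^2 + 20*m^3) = (g - 5*m)/(g + 2*m)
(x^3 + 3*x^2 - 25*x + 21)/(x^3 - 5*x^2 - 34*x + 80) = (x^3 + 3*x^2 - 25*x + 21)/(x^3 - 5*x^2 - 34*x + 80)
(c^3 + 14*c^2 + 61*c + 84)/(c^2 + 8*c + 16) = (c^2 + 10*c + 21)/(c + 4)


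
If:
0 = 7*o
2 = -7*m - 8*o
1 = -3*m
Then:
No Solution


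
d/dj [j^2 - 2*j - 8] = 2*j - 2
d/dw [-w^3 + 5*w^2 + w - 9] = -3*w^2 + 10*w + 1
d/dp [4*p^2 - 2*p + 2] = 8*p - 2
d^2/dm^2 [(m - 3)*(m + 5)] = 2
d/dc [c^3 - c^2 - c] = 3*c^2 - 2*c - 1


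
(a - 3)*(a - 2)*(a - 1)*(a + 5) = a^4 - a^3 - 19*a^2 + 49*a - 30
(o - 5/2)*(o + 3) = o^2 + o/2 - 15/2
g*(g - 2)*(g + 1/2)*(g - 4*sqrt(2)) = g^4 - 4*sqrt(2)*g^3 - 3*g^3/2 - g^2 + 6*sqrt(2)*g^2 + 4*sqrt(2)*g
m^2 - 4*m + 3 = (m - 3)*(m - 1)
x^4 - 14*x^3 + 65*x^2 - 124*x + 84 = (x - 7)*(x - 3)*(x - 2)^2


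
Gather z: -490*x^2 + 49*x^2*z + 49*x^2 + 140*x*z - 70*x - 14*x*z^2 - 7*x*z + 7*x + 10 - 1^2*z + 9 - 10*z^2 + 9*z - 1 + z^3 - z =-441*x^2 - 63*x + z^3 + z^2*(-14*x - 10) + z*(49*x^2 + 133*x + 7) + 18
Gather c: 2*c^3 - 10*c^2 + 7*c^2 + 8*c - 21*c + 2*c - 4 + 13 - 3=2*c^3 - 3*c^2 - 11*c + 6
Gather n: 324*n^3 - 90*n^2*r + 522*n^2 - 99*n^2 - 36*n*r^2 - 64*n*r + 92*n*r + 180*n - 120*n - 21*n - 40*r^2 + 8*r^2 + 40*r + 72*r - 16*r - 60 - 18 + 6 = 324*n^3 + n^2*(423 - 90*r) + n*(-36*r^2 + 28*r + 39) - 32*r^2 + 96*r - 72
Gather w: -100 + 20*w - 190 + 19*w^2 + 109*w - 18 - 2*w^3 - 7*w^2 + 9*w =-2*w^3 + 12*w^2 + 138*w - 308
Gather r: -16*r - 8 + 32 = 24 - 16*r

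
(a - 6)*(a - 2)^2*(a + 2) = a^4 - 8*a^3 + 8*a^2 + 32*a - 48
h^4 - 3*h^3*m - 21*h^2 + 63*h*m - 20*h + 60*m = (h - 5)*(h + 1)*(h + 4)*(h - 3*m)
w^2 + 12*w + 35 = (w + 5)*(w + 7)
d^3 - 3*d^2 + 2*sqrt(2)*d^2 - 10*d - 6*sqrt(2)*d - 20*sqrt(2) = (d - 5)*(d + 2)*(d + 2*sqrt(2))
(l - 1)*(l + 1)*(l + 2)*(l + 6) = l^4 + 8*l^3 + 11*l^2 - 8*l - 12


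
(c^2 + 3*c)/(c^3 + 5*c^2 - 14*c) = (c + 3)/(c^2 + 5*c - 14)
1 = 1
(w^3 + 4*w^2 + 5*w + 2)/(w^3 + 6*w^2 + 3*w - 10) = (w^2 + 2*w + 1)/(w^2 + 4*w - 5)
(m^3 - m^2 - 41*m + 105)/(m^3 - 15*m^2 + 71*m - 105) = (m + 7)/(m - 7)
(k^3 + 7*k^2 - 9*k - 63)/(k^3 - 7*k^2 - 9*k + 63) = (k + 7)/(k - 7)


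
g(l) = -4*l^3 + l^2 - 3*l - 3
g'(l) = -12*l^2 + 2*l - 3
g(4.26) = -306.87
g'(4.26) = -212.25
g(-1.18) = 8.50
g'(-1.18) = -22.07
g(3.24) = -138.27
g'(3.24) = -122.49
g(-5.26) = 622.57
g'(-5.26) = -345.53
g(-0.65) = 0.47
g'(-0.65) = -9.37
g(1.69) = -24.52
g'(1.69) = -33.89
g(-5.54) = 724.44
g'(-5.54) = -382.38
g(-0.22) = -2.25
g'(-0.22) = -4.02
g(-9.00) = 3021.00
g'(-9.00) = -993.00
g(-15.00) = 13767.00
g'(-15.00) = -2733.00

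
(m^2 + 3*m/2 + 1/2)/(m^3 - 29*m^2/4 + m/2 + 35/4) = 2*(2*m + 1)/(4*m^2 - 33*m + 35)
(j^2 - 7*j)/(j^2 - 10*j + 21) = j/(j - 3)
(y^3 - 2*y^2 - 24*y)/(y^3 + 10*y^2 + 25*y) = (y^2 - 2*y - 24)/(y^2 + 10*y + 25)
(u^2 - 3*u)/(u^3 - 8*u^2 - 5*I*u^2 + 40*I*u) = (u - 3)/(u^2 - 8*u - 5*I*u + 40*I)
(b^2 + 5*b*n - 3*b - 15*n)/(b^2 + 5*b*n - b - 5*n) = (b - 3)/(b - 1)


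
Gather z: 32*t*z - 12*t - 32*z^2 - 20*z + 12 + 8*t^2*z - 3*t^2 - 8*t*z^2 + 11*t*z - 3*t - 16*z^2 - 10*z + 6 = -3*t^2 - 15*t + z^2*(-8*t - 48) + z*(8*t^2 + 43*t - 30) + 18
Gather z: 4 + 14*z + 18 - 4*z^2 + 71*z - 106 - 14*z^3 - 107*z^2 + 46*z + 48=-14*z^3 - 111*z^2 + 131*z - 36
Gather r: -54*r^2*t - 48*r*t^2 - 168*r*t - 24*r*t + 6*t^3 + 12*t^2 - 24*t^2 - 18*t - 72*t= -54*r^2*t + r*(-48*t^2 - 192*t) + 6*t^3 - 12*t^2 - 90*t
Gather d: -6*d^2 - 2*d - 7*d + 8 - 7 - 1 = -6*d^2 - 9*d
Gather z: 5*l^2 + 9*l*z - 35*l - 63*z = 5*l^2 - 35*l + z*(9*l - 63)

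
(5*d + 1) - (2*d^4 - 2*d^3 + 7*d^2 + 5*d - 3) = -2*d^4 + 2*d^3 - 7*d^2 + 4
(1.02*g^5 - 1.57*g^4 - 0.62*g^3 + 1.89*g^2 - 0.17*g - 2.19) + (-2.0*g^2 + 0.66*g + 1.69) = 1.02*g^5 - 1.57*g^4 - 0.62*g^3 - 0.11*g^2 + 0.49*g - 0.5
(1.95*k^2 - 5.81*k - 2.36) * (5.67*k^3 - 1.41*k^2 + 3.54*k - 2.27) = 11.0565*k^5 - 35.6922*k^4 + 1.7139*k^3 - 21.6663*k^2 + 4.8343*k + 5.3572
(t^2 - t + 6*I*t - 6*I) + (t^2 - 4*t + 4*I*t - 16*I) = 2*t^2 - 5*t + 10*I*t - 22*I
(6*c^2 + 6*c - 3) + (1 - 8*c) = 6*c^2 - 2*c - 2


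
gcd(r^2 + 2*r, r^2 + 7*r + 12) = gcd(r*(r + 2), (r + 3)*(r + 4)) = 1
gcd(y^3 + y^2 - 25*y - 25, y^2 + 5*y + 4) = y + 1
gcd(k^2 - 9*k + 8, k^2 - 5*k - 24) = k - 8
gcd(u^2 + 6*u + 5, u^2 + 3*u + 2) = u + 1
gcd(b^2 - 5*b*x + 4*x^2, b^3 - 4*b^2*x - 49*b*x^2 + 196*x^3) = -b + 4*x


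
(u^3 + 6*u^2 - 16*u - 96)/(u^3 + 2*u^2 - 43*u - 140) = (u^2 + 2*u - 24)/(u^2 - 2*u - 35)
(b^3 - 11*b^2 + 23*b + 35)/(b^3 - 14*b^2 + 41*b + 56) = (b - 5)/(b - 8)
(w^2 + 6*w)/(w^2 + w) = (w + 6)/(w + 1)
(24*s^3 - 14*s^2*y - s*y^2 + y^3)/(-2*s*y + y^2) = -12*s^2/y + s + y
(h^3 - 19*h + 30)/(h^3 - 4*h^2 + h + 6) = (h + 5)/(h + 1)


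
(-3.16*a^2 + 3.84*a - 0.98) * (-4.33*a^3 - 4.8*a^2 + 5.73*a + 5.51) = 13.6828*a^5 - 1.4592*a^4 - 32.2954*a^3 + 9.2956*a^2 + 15.543*a - 5.3998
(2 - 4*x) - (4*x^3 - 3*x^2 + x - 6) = -4*x^3 + 3*x^2 - 5*x + 8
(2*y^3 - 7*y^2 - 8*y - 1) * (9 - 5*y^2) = -10*y^5 + 35*y^4 + 58*y^3 - 58*y^2 - 72*y - 9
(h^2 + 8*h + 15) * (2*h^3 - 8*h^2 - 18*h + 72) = 2*h^5 + 8*h^4 - 52*h^3 - 192*h^2 + 306*h + 1080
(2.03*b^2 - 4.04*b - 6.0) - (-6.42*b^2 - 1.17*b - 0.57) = 8.45*b^2 - 2.87*b - 5.43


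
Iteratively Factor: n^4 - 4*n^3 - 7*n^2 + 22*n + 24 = (n + 1)*(n^3 - 5*n^2 - 2*n + 24) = (n - 4)*(n + 1)*(n^2 - n - 6) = (n - 4)*(n + 1)*(n + 2)*(n - 3)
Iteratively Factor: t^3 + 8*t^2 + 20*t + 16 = (t + 2)*(t^2 + 6*t + 8) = (t + 2)*(t + 4)*(t + 2)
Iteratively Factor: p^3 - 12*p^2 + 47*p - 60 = (p - 3)*(p^2 - 9*p + 20) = (p - 4)*(p - 3)*(p - 5)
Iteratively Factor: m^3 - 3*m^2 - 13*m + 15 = (m + 3)*(m^2 - 6*m + 5) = (m - 1)*(m + 3)*(m - 5)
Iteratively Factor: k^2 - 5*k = (k)*(k - 5)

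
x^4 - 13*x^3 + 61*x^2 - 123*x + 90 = (x - 5)*(x - 3)^2*(x - 2)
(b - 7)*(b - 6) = b^2 - 13*b + 42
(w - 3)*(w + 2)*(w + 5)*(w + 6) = w^4 + 10*w^3 + 13*w^2 - 96*w - 180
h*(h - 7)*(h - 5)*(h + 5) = h^4 - 7*h^3 - 25*h^2 + 175*h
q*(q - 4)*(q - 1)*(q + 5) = q^4 - 21*q^2 + 20*q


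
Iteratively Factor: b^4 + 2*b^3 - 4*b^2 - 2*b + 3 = (b - 1)*(b^3 + 3*b^2 - b - 3) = (b - 1)*(b + 1)*(b^2 + 2*b - 3) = (b - 1)*(b + 1)*(b + 3)*(b - 1)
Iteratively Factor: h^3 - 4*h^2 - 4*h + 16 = (h + 2)*(h^2 - 6*h + 8) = (h - 2)*(h + 2)*(h - 4)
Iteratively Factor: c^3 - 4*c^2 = (c - 4)*(c^2) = c*(c - 4)*(c)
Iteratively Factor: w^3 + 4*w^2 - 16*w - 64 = (w + 4)*(w^2 - 16) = (w + 4)^2*(w - 4)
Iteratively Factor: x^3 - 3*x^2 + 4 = (x - 2)*(x^2 - x - 2) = (x - 2)*(x + 1)*(x - 2)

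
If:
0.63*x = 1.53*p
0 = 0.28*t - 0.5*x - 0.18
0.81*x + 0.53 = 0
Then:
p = -0.27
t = -0.53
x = -0.65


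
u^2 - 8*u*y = u*(u - 8*y)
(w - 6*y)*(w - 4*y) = w^2 - 10*w*y + 24*y^2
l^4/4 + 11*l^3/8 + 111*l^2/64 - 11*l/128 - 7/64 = (l/4 + 1/2)*(l - 1/4)*(l + 1/4)*(l + 7/2)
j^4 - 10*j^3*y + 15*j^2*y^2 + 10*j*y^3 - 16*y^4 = (j - 8*y)*(j - 2*y)*(j - y)*(j + y)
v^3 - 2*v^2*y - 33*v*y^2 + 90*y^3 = (v - 5*y)*(v - 3*y)*(v + 6*y)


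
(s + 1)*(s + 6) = s^2 + 7*s + 6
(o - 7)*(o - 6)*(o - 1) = o^3 - 14*o^2 + 55*o - 42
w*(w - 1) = w^2 - w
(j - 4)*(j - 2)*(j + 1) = j^3 - 5*j^2 + 2*j + 8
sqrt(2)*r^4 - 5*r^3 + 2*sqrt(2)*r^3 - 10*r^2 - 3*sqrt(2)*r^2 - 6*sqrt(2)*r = r*(r + 2)*(r - 3*sqrt(2))*(sqrt(2)*r + 1)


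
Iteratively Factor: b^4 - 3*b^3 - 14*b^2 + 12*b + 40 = (b - 5)*(b^3 + 2*b^2 - 4*b - 8) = (b - 5)*(b - 2)*(b^2 + 4*b + 4) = (b - 5)*(b - 2)*(b + 2)*(b + 2)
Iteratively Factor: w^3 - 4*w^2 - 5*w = (w + 1)*(w^2 - 5*w) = (w - 5)*(w + 1)*(w)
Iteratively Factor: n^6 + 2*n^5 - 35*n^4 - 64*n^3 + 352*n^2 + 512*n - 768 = (n + 4)*(n^5 - 2*n^4 - 27*n^3 + 44*n^2 + 176*n - 192) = (n - 4)*(n + 4)*(n^4 + 2*n^3 - 19*n^2 - 32*n + 48) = (n - 4)^2*(n + 4)*(n^3 + 6*n^2 + 5*n - 12) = (n - 4)^2*(n + 4)^2*(n^2 + 2*n - 3) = (n - 4)^2*(n + 3)*(n + 4)^2*(n - 1)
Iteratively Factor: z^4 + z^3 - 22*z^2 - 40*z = (z - 5)*(z^3 + 6*z^2 + 8*z) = (z - 5)*(z + 4)*(z^2 + 2*z) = (z - 5)*(z + 2)*(z + 4)*(z)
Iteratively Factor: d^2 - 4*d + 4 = (d - 2)*(d - 2)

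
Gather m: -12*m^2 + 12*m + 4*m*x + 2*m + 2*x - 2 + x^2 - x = -12*m^2 + m*(4*x + 14) + x^2 + x - 2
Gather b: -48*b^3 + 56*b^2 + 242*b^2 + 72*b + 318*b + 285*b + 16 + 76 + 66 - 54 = -48*b^3 + 298*b^2 + 675*b + 104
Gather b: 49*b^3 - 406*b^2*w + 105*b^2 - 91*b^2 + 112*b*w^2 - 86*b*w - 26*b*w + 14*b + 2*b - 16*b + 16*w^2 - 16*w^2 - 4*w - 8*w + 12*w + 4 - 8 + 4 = 49*b^3 + b^2*(14 - 406*w) + b*(112*w^2 - 112*w)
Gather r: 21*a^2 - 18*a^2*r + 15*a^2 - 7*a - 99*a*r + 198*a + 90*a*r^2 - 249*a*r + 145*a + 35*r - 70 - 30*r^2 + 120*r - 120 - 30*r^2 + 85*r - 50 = 36*a^2 + 336*a + r^2*(90*a - 60) + r*(-18*a^2 - 348*a + 240) - 240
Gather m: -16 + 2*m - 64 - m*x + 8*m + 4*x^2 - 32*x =m*(10 - x) + 4*x^2 - 32*x - 80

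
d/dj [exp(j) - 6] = exp(j)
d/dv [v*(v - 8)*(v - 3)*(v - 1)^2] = 5*v^4 - 52*v^3 + 141*v^2 - 118*v + 24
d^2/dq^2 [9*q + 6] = 0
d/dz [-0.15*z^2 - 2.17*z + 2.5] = -0.3*z - 2.17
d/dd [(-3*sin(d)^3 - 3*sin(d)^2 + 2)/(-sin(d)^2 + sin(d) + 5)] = (3*sin(d)^4 - 6*sin(d)^3 - 48*sin(d)^2 - 26*sin(d) - 2)*cos(d)/(sin(d)^2 - sin(d) - 5)^2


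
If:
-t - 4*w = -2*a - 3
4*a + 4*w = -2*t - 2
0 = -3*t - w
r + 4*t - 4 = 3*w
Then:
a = -13/16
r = 45/8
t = -1/8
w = 3/8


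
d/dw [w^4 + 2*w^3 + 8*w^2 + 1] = 2*w*(2*w^2 + 3*w + 8)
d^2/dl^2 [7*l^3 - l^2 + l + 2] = 42*l - 2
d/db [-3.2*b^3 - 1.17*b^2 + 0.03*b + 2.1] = -9.6*b^2 - 2.34*b + 0.03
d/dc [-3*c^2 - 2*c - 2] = -6*c - 2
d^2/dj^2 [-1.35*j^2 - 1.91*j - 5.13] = -2.70000000000000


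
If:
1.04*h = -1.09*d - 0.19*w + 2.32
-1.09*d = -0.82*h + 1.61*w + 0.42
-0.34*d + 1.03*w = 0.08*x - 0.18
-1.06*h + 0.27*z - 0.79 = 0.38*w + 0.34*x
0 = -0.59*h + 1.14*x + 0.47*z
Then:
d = 0.78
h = 1.43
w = -0.06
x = -1.81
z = 6.17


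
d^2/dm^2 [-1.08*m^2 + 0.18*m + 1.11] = -2.16000000000000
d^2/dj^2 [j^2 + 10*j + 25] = 2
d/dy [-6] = 0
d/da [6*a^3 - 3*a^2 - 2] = 6*a*(3*a - 1)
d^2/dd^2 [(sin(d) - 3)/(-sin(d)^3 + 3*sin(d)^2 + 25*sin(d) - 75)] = 2*(2*sin(d)^4 + 47*sin(d)^2 - 25)/((sin(d) - 5)^3*(sin(d) + 5)^3)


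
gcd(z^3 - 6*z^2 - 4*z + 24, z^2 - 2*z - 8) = z + 2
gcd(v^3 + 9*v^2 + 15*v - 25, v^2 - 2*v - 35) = v + 5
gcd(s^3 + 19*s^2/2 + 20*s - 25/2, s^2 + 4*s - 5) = s + 5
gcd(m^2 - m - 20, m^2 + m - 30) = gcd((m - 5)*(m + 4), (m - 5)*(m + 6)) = m - 5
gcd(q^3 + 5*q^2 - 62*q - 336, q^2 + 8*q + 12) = q + 6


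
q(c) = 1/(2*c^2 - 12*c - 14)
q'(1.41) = 0.01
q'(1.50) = 0.01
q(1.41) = -0.04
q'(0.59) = 0.02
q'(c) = (12 - 4*c)/(2*c^2 - 12*c - 14)^2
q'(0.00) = 0.06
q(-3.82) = 0.02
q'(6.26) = -0.11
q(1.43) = -0.04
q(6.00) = -0.07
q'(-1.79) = 0.10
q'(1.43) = 0.01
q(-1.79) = 0.07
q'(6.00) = -0.06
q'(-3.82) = 0.01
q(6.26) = -0.09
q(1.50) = -0.04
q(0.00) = -0.07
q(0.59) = -0.05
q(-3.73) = 0.02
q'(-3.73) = 0.01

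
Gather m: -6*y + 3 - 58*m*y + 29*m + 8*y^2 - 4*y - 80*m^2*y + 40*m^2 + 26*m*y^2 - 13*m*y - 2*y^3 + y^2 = m^2*(40 - 80*y) + m*(26*y^2 - 71*y + 29) - 2*y^3 + 9*y^2 - 10*y + 3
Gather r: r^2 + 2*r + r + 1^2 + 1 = r^2 + 3*r + 2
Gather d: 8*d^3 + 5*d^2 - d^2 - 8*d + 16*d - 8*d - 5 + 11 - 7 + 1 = 8*d^3 + 4*d^2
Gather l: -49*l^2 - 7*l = -49*l^2 - 7*l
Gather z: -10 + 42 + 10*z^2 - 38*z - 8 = 10*z^2 - 38*z + 24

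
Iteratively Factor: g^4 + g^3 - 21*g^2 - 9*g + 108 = (g + 4)*(g^3 - 3*g^2 - 9*g + 27) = (g + 3)*(g + 4)*(g^2 - 6*g + 9) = (g - 3)*(g + 3)*(g + 4)*(g - 3)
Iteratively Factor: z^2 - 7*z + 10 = (z - 5)*(z - 2)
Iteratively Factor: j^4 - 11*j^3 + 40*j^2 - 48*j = (j)*(j^3 - 11*j^2 + 40*j - 48) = j*(j - 4)*(j^2 - 7*j + 12) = j*(j - 4)*(j - 3)*(j - 4)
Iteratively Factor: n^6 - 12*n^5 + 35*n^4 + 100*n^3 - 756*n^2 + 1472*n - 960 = (n - 2)*(n^5 - 10*n^4 + 15*n^3 + 130*n^2 - 496*n + 480) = (n - 2)^2*(n^4 - 8*n^3 - n^2 + 128*n - 240) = (n - 3)*(n - 2)^2*(n^3 - 5*n^2 - 16*n + 80) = (n - 5)*(n - 3)*(n - 2)^2*(n^2 - 16) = (n - 5)*(n - 3)*(n - 2)^2*(n + 4)*(n - 4)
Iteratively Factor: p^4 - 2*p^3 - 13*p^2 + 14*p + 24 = (p + 1)*(p^3 - 3*p^2 - 10*p + 24) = (p - 2)*(p + 1)*(p^2 - p - 12) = (p - 4)*(p - 2)*(p + 1)*(p + 3)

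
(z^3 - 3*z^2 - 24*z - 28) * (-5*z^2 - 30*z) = -5*z^5 - 15*z^4 + 210*z^3 + 860*z^2 + 840*z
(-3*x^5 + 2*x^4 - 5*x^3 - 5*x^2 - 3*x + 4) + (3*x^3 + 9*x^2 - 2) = -3*x^5 + 2*x^4 - 2*x^3 + 4*x^2 - 3*x + 2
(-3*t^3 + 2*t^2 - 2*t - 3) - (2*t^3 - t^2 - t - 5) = -5*t^3 + 3*t^2 - t + 2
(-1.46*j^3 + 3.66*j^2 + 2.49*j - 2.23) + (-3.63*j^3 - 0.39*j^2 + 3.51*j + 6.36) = -5.09*j^3 + 3.27*j^2 + 6.0*j + 4.13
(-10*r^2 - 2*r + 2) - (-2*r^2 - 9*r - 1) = -8*r^2 + 7*r + 3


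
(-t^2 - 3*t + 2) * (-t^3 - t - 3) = t^5 + 3*t^4 - t^3 + 6*t^2 + 7*t - 6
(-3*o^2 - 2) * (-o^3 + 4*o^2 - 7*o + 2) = 3*o^5 - 12*o^4 + 23*o^3 - 14*o^2 + 14*o - 4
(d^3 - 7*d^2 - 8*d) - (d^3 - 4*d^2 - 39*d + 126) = -3*d^2 + 31*d - 126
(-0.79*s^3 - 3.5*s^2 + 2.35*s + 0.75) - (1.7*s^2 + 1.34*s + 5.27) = -0.79*s^3 - 5.2*s^2 + 1.01*s - 4.52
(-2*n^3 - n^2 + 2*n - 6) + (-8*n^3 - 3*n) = -10*n^3 - n^2 - n - 6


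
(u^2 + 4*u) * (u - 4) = u^3 - 16*u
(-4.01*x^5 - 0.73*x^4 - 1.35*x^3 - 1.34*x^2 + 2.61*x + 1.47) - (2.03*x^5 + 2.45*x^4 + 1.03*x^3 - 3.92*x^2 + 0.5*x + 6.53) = -6.04*x^5 - 3.18*x^4 - 2.38*x^3 + 2.58*x^2 + 2.11*x - 5.06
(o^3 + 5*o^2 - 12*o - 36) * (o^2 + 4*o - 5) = o^5 + 9*o^4 + 3*o^3 - 109*o^2 - 84*o + 180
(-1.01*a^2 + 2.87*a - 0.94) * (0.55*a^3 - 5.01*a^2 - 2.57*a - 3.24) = -0.5555*a^5 + 6.6386*a^4 - 12.3*a^3 + 0.6059*a^2 - 6.883*a + 3.0456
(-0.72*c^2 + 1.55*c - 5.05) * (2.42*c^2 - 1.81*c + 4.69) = -1.7424*c^4 + 5.0542*c^3 - 18.4033*c^2 + 16.41*c - 23.6845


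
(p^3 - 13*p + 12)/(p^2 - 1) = (p^2 + p - 12)/(p + 1)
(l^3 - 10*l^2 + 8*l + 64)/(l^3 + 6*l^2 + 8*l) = (l^2 - 12*l + 32)/(l*(l + 4))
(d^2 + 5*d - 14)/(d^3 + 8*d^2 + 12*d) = (d^2 + 5*d - 14)/(d*(d^2 + 8*d + 12))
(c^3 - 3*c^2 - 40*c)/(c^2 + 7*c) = (c^2 - 3*c - 40)/(c + 7)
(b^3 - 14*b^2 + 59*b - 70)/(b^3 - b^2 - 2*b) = (b^2 - 12*b + 35)/(b*(b + 1))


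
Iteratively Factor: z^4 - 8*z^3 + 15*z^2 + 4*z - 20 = (z - 5)*(z^3 - 3*z^2 + 4) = (z - 5)*(z - 2)*(z^2 - z - 2) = (z - 5)*(z - 2)*(z + 1)*(z - 2)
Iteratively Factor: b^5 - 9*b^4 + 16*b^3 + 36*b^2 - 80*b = (b - 2)*(b^4 - 7*b^3 + 2*b^2 + 40*b) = (b - 5)*(b - 2)*(b^3 - 2*b^2 - 8*b) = (b - 5)*(b - 2)*(b + 2)*(b^2 - 4*b) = b*(b - 5)*(b - 2)*(b + 2)*(b - 4)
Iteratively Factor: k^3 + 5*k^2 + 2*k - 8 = (k + 2)*(k^2 + 3*k - 4) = (k - 1)*(k + 2)*(k + 4)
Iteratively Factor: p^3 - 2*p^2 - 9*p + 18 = (p - 2)*(p^2 - 9) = (p - 2)*(p + 3)*(p - 3)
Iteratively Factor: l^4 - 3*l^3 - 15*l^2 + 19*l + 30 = (l + 3)*(l^3 - 6*l^2 + 3*l + 10) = (l - 5)*(l + 3)*(l^2 - l - 2) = (l - 5)*(l - 2)*(l + 3)*(l + 1)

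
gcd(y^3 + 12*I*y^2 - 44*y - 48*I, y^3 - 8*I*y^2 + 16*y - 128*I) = y + 4*I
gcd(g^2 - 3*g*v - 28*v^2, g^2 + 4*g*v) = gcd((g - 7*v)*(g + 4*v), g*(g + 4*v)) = g + 4*v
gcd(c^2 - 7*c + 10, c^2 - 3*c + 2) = c - 2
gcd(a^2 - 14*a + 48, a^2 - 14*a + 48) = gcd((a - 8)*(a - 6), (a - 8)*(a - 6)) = a^2 - 14*a + 48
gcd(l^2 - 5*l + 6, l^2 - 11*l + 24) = l - 3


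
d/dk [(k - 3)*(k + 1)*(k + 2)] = 3*k^2 - 7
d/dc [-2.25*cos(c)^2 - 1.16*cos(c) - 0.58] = (4.5*cos(c) + 1.16)*sin(c)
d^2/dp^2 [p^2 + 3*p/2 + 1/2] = 2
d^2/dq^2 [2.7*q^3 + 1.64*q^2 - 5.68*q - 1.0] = 16.2*q + 3.28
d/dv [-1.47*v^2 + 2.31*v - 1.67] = 2.31 - 2.94*v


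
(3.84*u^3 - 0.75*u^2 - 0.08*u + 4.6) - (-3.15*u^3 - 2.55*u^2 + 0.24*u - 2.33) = 6.99*u^3 + 1.8*u^2 - 0.32*u + 6.93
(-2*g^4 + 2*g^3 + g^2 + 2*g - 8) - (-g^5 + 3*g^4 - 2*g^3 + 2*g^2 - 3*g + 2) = g^5 - 5*g^4 + 4*g^3 - g^2 + 5*g - 10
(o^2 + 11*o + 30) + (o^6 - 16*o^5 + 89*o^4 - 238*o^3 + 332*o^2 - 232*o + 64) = o^6 - 16*o^5 + 89*o^4 - 238*o^3 + 333*o^2 - 221*o + 94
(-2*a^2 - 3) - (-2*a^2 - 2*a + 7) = 2*a - 10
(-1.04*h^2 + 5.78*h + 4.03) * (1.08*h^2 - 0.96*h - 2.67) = -1.1232*h^4 + 7.2408*h^3 + 1.5804*h^2 - 19.3014*h - 10.7601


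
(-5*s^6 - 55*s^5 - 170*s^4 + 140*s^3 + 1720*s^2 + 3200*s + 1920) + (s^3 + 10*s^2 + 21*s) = -5*s^6 - 55*s^5 - 170*s^4 + 141*s^3 + 1730*s^2 + 3221*s + 1920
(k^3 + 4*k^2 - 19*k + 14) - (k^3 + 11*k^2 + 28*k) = -7*k^2 - 47*k + 14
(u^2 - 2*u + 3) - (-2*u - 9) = u^2 + 12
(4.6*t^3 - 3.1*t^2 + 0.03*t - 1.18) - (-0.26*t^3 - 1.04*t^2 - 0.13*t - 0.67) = 4.86*t^3 - 2.06*t^2 + 0.16*t - 0.51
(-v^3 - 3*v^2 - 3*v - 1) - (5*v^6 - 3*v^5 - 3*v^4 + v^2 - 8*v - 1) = -5*v^6 + 3*v^5 + 3*v^4 - v^3 - 4*v^2 + 5*v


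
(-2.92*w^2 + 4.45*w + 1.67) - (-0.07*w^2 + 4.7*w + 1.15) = -2.85*w^2 - 0.25*w + 0.52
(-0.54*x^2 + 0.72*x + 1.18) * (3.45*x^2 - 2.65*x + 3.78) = -1.863*x^4 + 3.915*x^3 + 0.1218*x^2 - 0.4054*x + 4.4604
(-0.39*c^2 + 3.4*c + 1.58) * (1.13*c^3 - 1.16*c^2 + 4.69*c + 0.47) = -0.4407*c^5 + 4.2944*c^4 - 3.9877*c^3 + 13.9299*c^2 + 9.0082*c + 0.7426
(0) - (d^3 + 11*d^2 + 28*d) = -d^3 - 11*d^2 - 28*d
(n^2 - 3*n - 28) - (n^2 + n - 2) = -4*n - 26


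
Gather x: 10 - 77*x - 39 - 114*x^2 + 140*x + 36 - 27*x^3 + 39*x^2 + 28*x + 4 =-27*x^3 - 75*x^2 + 91*x + 11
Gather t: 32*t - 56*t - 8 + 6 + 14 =12 - 24*t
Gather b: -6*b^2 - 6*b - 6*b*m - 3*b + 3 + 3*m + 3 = -6*b^2 + b*(-6*m - 9) + 3*m + 6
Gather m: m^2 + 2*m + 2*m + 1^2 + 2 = m^2 + 4*m + 3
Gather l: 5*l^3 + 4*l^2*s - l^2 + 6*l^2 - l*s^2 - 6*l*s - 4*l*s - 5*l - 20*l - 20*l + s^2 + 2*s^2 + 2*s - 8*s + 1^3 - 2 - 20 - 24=5*l^3 + l^2*(4*s + 5) + l*(-s^2 - 10*s - 45) + 3*s^2 - 6*s - 45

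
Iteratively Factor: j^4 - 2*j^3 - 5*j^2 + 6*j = (j - 1)*(j^3 - j^2 - 6*j) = j*(j - 1)*(j^2 - j - 6) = j*(j - 1)*(j + 2)*(j - 3)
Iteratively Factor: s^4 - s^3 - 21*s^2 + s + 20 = (s - 5)*(s^3 + 4*s^2 - s - 4) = (s - 5)*(s + 1)*(s^2 + 3*s - 4) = (s - 5)*(s + 1)*(s + 4)*(s - 1)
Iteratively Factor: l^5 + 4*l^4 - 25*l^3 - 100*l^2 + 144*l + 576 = (l + 4)*(l^4 - 25*l^2 + 144) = (l + 4)^2*(l^3 - 4*l^2 - 9*l + 36) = (l - 3)*(l + 4)^2*(l^2 - l - 12) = (l - 4)*(l - 3)*(l + 4)^2*(l + 3)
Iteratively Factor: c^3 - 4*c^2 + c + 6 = (c + 1)*(c^2 - 5*c + 6) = (c - 2)*(c + 1)*(c - 3)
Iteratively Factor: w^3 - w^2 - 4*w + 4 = (w + 2)*(w^2 - 3*w + 2) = (w - 2)*(w + 2)*(w - 1)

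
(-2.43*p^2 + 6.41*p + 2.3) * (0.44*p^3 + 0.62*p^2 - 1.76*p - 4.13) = -1.0692*p^5 + 1.3138*p^4 + 9.263*p^3 + 0.180299999999999*p^2 - 30.5213*p - 9.499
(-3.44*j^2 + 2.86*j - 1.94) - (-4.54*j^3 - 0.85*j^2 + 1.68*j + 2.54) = 4.54*j^3 - 2.59*j^2 + 1.18*j - 4.48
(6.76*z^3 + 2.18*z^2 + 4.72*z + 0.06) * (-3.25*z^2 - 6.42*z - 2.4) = -21.97*z^5 - 50.4842*z^4 - 45.5596*z^3 - 35.7294*z^2 - 11.7132*z - 0.144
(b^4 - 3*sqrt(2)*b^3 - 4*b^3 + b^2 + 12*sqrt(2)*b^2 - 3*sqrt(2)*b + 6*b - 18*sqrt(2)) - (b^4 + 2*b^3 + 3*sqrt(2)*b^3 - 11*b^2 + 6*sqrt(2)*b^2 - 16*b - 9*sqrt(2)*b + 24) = -6*sqrt(2)*b^3 - 6*b^3 + 6*sqrt(2)*b^2 + 12*b^2 + 6*sqrt(2)*b + 22*b - 18*sqrt(2) - 24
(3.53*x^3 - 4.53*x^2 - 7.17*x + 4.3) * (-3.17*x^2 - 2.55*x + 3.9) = -11.1901*x^5 + 5.3586*x^4 + 48.0474*x^3 - 13.0145*x^2 - 38.928*x + 16.77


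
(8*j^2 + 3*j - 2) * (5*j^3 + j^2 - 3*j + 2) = 40*j^5 + 23*j^4 - 31*j^3 + 5*j^2 + 12*j - 4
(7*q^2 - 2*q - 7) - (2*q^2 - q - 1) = 5*q^2 - q - 6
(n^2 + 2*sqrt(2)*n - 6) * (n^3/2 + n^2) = n^5/2 + n^4 + sqrt(2)*n^4 - 3*n^3 + 2*sqrt(2)*n^3 - 6*n^2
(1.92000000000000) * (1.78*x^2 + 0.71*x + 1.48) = 3.4176*x^2 + 1.3632*x + 2.8416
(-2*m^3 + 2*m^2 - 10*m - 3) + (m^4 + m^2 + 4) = m^4 - 2*m^3 + 3*m^2 - 10*m + 1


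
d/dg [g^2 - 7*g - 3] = 2*g - 7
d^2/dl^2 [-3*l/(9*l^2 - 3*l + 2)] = 18*(-3*l*(6*l - 1)^2 + (9*l - 1)*(9*l^2 - 3*l + 2))/(9*l^2 - 3*l + 2)^3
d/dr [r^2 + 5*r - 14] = 2*r + 5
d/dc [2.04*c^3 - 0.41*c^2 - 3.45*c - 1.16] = 6.12*c^2 - 0.82*c - 3.45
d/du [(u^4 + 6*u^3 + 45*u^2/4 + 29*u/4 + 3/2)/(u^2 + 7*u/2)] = (16*u^5 + 132*u^4 + 336*u^3 + 257*u^2 - 24*u - 42)/(2*u^2*(4*u^2 + 28*u + 49))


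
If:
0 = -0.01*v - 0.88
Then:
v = -88.00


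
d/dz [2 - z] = -1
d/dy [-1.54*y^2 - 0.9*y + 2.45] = -3.08*y - 0.9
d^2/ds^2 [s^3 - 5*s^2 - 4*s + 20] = 6*s - 10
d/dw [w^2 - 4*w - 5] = 2*w - 4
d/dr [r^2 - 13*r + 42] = 2*r - 13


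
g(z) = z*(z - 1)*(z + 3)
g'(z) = z*(z - 1) + z*(z + 3) + (z - 1)*(z + 3) = 3*z^2 + 4*z - 3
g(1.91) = 8.53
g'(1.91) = 15.58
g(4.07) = 88.34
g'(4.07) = 62.97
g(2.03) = 10.52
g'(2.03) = 17.48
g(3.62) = 62.79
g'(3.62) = 50.79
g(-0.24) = 0.82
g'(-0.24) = -3.79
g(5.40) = 199.58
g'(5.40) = 106.08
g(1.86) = 7.77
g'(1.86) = 14.82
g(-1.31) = 5.11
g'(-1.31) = -3.09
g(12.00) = 1980.00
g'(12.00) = 477.00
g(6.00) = 270.00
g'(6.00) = 129.00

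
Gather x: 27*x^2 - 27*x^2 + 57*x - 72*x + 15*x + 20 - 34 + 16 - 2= 0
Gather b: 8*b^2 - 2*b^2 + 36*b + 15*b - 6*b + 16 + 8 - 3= 6*b^2 + 45*b + 21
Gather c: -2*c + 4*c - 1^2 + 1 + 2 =2*c + 2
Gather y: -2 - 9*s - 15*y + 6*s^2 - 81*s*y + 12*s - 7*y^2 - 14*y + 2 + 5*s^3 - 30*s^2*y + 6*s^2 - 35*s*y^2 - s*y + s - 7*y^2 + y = 5*s^3 + 12*s^2 + 4*s + y^2*(-35*s - 14) + y*(-30*s^2 - 82*s - 28)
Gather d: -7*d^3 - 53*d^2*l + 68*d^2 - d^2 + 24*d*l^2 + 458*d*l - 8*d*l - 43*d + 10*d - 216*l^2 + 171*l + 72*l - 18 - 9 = -7*d^3 + d^2*(67 - 53*l) + d*(24*l^2 + 450*l - 33) - 216*l^2 + 243*l - 27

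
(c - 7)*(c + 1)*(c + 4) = c^3 - 2*c^2 - 31*c - 28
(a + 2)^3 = a^3 + 6*a^2 + 12*a + 8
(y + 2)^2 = y^2 + 4*y + 4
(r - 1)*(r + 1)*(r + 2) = r^3 + 2*r^2 - r - 2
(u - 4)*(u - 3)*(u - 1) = u^3 - 8*u^2 + 19*u - 12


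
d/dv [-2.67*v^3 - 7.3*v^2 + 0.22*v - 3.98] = -8.01*v^2 - 14.6*v + 0.22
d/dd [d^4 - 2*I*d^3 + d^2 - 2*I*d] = 4*d^3 - 6*I*d^2 + 2*d - 2*I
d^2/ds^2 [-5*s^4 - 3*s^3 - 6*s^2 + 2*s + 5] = -60*s^2 - 18*s - 12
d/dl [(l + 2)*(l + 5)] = 2*l + 7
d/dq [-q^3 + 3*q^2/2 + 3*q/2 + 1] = -3*q^2 + 3*q + 3/2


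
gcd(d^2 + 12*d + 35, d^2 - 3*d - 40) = d + 5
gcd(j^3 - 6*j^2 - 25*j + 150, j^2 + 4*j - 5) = j + 5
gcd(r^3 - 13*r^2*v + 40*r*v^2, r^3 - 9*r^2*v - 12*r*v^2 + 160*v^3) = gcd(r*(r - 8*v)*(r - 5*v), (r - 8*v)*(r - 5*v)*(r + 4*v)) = r^2 - 13*r*v + 40*v^2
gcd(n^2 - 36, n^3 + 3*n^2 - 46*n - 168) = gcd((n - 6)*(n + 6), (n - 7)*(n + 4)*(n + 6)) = n + 6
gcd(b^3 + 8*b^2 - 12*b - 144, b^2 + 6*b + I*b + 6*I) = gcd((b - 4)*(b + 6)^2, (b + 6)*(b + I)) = b + 6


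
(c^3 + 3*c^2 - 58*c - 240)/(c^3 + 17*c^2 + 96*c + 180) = (c - 8)/(c + 6)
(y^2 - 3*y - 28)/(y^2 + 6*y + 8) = (y - 7)/(y + 2)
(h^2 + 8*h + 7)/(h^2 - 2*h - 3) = (h + 7)/(h - 3)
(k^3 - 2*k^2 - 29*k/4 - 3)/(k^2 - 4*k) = k + 2 + 3/(4*k)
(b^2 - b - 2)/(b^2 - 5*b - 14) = (-b^2 + b + 2)/(-b^2 + 5*b + 14)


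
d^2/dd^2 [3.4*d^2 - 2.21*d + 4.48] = 6.80000000000000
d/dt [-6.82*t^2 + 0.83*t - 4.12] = 0.83 - 13.64*t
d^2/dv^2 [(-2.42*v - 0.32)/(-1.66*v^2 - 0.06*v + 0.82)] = ((2.42*v + 0.32)*(3.32*v + 0.06)*(6.64*v + 0.12) - (24.1032*v + 1.3528)*(1.66*v^2 + 0.06*v - 0.82))/(1.66*v^2 + 0.06*v - 0.82)^3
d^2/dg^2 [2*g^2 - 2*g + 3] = 4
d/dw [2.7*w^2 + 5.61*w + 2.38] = 5.4*w + 5.61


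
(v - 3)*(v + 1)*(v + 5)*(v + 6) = v^4 + 9*v^3 + 5*v^2 - 93*v - 90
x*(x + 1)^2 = x^3 + 2*x^2 + x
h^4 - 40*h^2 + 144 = (h - 6)*(h - 2)*(h + 2)*(h + 6)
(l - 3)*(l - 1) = l^2 - 4*l + 3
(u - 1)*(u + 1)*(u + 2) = u^3 + 2*u^2 - u - 2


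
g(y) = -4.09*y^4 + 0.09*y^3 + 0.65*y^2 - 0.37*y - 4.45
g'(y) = -16.36*y^3 + 0.27*y^2 + 1.3*y - 0.37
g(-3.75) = -807.48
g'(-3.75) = 861.29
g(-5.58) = -3962.94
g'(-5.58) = 2843.19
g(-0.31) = -4.31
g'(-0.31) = -0.26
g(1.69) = -36.15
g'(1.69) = -76.37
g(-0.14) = -4.39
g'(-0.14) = -0.50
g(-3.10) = -377.46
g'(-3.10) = 485.58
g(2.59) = -183.53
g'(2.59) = -279.43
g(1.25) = -13.71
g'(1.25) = -30.28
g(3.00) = -328.57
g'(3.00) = -435.76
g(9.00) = -26724.01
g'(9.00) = -11893.24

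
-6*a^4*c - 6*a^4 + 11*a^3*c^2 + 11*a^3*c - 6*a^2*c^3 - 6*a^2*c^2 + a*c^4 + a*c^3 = (-3*a + c)*(-2*a + c)*(-a + c)*(a*c + a)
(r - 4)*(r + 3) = r^2 - r - 12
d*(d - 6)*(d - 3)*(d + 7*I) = d^4 - 9*d^3 + 7*I*d^3 + 18*d^2 - 63*I*d^2 + 126*I*d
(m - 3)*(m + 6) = m^2 + 3*m - 18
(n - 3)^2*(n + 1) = n^3 - 5*n^2 + 3*n + 9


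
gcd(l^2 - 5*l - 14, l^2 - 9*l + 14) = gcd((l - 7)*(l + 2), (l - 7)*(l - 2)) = l - 7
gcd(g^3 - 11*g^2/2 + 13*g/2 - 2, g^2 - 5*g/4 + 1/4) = g - 1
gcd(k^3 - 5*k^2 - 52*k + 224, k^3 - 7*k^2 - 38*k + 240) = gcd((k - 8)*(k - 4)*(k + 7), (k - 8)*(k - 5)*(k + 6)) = k - 8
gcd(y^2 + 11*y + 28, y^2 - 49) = y + 7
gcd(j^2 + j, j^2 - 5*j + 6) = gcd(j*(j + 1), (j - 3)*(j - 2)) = 1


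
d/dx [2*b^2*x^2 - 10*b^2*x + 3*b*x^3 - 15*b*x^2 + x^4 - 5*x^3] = 4*b^2*x - 10*b^2 + 9*b*x^2 - 30*b*x + 4*x^3 - 15*x^2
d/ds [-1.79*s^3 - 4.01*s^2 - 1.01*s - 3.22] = -5.37*s^2 - 8.02*s - 1.01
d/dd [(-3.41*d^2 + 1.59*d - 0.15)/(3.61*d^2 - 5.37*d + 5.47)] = (12.5718*d^2 - 36.2224*d + 7.8918)/(13.0321*d^4 - 38.7714*d^3 + 68.3303*d^2 - 58.7478*d + 29.9209)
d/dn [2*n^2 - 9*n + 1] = 4*n - 9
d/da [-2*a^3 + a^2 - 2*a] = -6*a^2 + 2*a - 2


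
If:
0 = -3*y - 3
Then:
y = -1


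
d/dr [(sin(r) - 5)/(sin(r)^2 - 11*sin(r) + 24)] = (10*sin(r) + cos(r)^2 - 32)*cos(r)/(sin(r)^2 - 11*sin(r) + 24)^2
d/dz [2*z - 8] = 2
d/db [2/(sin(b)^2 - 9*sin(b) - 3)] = 2*(9 - 2*sin(b))*cos(b)/(9*sin(b) + cos(b)^2 + 2)^2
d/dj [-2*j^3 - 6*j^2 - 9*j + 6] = -6*j^2 - 12*j - 9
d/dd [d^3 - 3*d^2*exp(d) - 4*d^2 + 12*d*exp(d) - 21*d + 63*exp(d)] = -3*d^2*exp(d) + 3*d^2 + 6*d*exp(d) - 8*d + 75*exp(d) - 21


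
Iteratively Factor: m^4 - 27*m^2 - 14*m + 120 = (m - 2)*(m^3 + 2*m^2 - 23*m - 60) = (m - 5)*(m - 2)*(m^2 + 7*m + 12) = (m - 5)*(m - 2)*(m + 4)*(m + 3)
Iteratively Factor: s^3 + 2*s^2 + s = (s)*(s^2 + 2*s + 1) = s*(s + 1)*(s + 1)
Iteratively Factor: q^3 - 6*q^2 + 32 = (q - 4)*(q^2 - 2*q - 8) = (q - 4)^2*(q + 2)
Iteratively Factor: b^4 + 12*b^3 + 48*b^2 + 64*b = (b + 4)*(b^3 + 8*b^2 + 16*b) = b*(b + 4)*(b^2 + 8*b + 16) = b*(b + 4)^2*(b + 4)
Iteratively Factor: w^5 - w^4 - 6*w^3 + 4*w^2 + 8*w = (w)*(w^4 - w^3 - 6*w^2 + 4*w + 8) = w*(w - 2)*(w^3 + w^2 - 4*w - 4) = w*(w - 2)*(w + 2)*(w^2 - w - 2) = w*(w - 2)^2*(w + 2)*(w + 1)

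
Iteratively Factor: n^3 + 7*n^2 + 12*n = (n + 3)*(n^2 + 4*n) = n*(n + 3)*(n + 4)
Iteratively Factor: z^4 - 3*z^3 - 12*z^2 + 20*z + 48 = (z - 4)*(z^3 + z^2 - 8*z - 12) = (z - 4)*(z - 3)*(z^2 + 4*z + 4) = (z - 4)*(z - 3)*(z + 2)*(z + 2)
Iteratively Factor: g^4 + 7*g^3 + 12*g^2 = (g + 4)*(g^3 + 3*g^2) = g*(g + 4)*(g^2 + 3*g) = g*(g + 3)*(g + 4)*(g)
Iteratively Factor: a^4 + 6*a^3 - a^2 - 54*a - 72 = (a - 3)*(a^3 + 9*a^2 + 26*a + 24) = (a - 3)*(a + 2)*(a^2 + 7*a + 12) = (a - 3)*(a + 2)*(a + 4)*(a + 3)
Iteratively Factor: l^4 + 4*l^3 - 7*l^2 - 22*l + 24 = (l - 2)*(l^3 + 6*l^2 + 5*l - 12) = (l - 2)*(l + 3)*(l^2 + 3*l - 4) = (l - 2)*(l - 1)*(l + 3)*(l + 4)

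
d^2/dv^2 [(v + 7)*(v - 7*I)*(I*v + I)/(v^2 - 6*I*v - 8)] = (v^3*(16 + 42*I) + v^2*(342 + 384*I) + v*(2688 - 1044*I) - 1176 - 4352*I)/(v^6 - 18*I*v^5 - 132*v^4 + 504*I*v^3 + 1056*v^2 - 1152*I*v - 512)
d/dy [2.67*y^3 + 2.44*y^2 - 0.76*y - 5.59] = 8.01*y^2 + 4.88*y - 0.76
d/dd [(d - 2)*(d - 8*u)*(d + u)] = 3*d^2 - 14*d*u - 4*d - 8*u^2 + 14*u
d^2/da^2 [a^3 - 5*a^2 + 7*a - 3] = 6*a - 10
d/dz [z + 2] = 1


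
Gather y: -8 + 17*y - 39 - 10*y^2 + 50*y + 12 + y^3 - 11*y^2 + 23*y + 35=y^3 - 21*y^2 + 90*y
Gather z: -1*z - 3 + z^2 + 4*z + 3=z^2 + 3*z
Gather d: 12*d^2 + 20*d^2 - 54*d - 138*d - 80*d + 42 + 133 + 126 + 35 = 32*d^2 - 272*d + 336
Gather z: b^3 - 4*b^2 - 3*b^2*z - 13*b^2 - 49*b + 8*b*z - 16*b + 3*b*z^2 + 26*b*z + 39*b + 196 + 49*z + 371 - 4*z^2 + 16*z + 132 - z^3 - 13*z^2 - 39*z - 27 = b^3 - 17*b^2 - 26*b - z^3 + z^2*(3*b - 17) + z*(-3*b^2 + 34*b + 26) + 672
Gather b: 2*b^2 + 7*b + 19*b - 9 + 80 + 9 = 2*b^2 + 26*b + 80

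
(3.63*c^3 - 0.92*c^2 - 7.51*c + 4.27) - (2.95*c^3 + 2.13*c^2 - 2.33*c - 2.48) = 0.68*c^3 - 3.05*c^2 - 5.18*c + 6.75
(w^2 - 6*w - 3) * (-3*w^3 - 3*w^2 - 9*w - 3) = -3*w^5 + 15*w^4 + 18*w^3 + 60*w^2 + 45*w + 9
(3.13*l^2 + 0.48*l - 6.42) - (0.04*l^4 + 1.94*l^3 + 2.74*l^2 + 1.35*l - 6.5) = -0.04*l^4 - 1.94*l^3 + 0.39*l^2 - 0.87*l + 0.0800000000000001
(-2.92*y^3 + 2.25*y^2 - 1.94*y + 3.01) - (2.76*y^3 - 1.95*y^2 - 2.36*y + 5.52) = -5.68*y^3 + 4.2*y^2 + 0.42*y - 2.51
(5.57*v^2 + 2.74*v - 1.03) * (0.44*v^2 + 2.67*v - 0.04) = 2.4508*v^4 + 16.0775*v^3 + 6.6398*v^2 - 2.8597*v + 0.0412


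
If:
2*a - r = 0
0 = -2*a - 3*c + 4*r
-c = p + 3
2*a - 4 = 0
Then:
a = 2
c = 4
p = -7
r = 4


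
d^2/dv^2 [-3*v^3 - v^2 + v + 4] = -18*v - 2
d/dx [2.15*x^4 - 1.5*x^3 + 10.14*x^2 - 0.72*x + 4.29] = 8.6*x^3 - 4.5*x^2 + 20.28*x - 0.72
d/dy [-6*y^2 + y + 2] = 1 - 12*y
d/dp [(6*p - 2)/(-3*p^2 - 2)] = 6*(3*p^2 - 2*p - 2)/(9*p^4 + 12*p^2 + 4)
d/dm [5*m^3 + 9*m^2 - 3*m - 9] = 15*m^2 + 18*m - 3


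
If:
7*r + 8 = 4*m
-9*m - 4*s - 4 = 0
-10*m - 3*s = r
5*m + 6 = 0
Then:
No Solution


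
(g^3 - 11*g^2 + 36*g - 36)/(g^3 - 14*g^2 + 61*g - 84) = (g^2 - 8*g + 12)/(g^2 - 11*g + 28)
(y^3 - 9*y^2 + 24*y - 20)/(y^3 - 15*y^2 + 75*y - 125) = (y^2 - 4*y + 4)/(y^2 - 10*y + 25)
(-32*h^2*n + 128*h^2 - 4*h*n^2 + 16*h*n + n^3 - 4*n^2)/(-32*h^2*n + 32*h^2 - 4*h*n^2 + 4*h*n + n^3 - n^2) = (n - 4)/(n - 1)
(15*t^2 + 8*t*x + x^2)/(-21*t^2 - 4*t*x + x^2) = (5*t + x)/(-7*t + x)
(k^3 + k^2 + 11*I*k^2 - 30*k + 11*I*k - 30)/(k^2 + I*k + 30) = (k^2 + k*(1 + 5*I) + 5*I)/(k - 5*I)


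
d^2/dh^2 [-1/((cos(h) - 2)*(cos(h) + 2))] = 2*(2*sin(h)^4 - 9*sin(h)^2 + 3)/((cos(h) - 2)^3*(cos(h) + 2)^3)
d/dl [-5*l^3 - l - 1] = -15*l^2 - 1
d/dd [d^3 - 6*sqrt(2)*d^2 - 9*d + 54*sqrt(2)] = 3*d^2 - 12*sqrt(2)*d - 9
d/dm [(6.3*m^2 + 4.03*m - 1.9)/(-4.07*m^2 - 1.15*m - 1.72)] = (9.1571*m^2 - 37.138*m - 9.1166)/(16.5649*m^4 + 9.361*m^3 + 15.3233*m^2 + 3.956*m + 2.9584)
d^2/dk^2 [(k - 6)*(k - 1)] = 2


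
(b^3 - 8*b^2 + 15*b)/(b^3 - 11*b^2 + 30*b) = (b - 3)/(b - 6)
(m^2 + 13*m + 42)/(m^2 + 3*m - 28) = (m + 6)/(m - 4)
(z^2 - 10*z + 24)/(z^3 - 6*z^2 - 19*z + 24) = (z^2 - 10*z + 24)/(z^3 - 6*z^2 - 19*z + 24)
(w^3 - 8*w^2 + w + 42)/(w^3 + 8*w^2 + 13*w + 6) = (w^3 - 8*w^2 + w + 42)/(w^3 + 8*w^2 + 13*w + 6)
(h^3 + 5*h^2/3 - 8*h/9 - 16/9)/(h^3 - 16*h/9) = (3*h^2 + h - 4)/(h*(3*h - 4))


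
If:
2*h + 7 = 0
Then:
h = -7/2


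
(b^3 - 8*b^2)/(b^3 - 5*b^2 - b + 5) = b^2*(b - 8)/(b^3 - 5*b^2 - b + 5)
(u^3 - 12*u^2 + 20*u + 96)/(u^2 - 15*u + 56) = (u^2 - 4*u - 12)/(u - 7)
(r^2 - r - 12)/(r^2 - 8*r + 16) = (r + 3)/(r - 4)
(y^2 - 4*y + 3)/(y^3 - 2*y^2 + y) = (y - 3)/(y*(y - 1))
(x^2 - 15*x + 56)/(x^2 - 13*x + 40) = (x - 7)/(x - 5)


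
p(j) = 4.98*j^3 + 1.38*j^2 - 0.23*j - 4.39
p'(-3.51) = 174.14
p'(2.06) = 68.85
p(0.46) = -3.72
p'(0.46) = 4.20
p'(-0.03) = -0.30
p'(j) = 14.94*j^2 + 2.76*j - 0.23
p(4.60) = 508.49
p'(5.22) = 421.27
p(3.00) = 141.80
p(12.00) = 8797.01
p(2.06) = 44.53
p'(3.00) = 142.51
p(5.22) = 740.35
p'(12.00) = 2184.25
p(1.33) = 9.46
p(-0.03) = -4.38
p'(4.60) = 328.60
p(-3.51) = -201.93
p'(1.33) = 29.87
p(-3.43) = -188.33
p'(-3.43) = 166.07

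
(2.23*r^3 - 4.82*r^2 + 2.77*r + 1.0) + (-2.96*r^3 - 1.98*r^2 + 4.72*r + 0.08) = -0.73*r^3 - 6.8*r^2 + 7.49*r + 1.08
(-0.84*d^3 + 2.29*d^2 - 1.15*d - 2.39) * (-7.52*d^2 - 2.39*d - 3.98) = 6.3168*d^5 - 15.2132*d^4 + 6.5181*d^3 + 11.6071*d^2 + 10.2891*d + 9.5122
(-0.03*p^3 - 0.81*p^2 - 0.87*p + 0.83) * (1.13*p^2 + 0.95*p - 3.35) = -0.0339*p^5 - 0.9438*p^4 - 1.6521*p^3 + 2.8249*p^2 + 3.703*p - 2.7805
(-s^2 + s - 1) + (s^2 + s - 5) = 2*s - 6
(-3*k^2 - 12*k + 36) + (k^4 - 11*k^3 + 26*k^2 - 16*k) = k^4 - 11*k^3 + 23*k^2 - 28*k + 36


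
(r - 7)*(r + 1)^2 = r^3 - 5*r^2 - 13*r - 7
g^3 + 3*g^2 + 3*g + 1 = (g + 1)^3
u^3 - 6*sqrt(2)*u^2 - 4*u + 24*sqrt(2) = (u - 2)*(u + 2)*(u - 6*sqrt(2))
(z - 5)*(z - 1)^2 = z^3 - 7*z^2 + 11*z - 5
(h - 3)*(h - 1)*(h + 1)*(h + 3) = h^4 - 10*h^2 + 9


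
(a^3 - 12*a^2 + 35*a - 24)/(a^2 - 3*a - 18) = (-a^3 + 12*a^2 - 35*a + 24)/(-a^2 + 3*a + 18)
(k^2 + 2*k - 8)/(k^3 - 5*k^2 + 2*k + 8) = (k + 4)/(k^2 - 3*k - 4)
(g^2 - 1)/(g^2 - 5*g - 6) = (g - 1)/(g - 6)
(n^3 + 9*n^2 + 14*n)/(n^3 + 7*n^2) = (n + 2)/n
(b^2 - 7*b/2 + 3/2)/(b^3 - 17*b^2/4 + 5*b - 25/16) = 8*(b - 3)/(8*b^2 - 30*b + 25)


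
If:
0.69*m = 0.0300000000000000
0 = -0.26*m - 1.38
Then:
No Solution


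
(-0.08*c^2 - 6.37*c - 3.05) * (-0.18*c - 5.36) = 0.0144*c^3 + 1.5754*c^2 + 34.6922*c + 16.348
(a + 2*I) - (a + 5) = -5 + 2*I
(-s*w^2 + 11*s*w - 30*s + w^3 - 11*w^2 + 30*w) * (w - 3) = -s*w^3 + 14*s*w^2 - 63*s*w + 90*s + w^4 - 14*w^3 + 63*w^2 - 90*w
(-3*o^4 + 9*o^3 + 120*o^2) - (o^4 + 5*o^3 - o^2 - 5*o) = -4*o^4 + 4*o^3 + 121*o^2 + 5*o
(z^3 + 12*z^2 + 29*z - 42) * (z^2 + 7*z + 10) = z^5 + 19*z^4 + 123*z^3 + 281*z^2 - 4*z - 420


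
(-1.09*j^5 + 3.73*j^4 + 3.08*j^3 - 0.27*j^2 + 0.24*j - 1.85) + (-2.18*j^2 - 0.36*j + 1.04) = -1.09*j^5 + 3.73*j^4 + 3.08*j^3 - 2.45*j^2 - 0.12*j - 0.81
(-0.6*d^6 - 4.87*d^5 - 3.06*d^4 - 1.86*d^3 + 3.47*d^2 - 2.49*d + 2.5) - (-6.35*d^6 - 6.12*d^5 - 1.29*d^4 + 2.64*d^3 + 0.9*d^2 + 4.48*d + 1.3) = 5.75*d^6 + 1.25*d^5 - 1.77*d^4 - 4.5*d^3 + 2.57*d^2 - 6.97*d + 1.2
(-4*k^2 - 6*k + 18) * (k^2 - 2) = -4*k^4 - 6*k^3 + 26*k^2 + 12*k - 36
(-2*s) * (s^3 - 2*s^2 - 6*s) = -2*s^4 + 4*s^3 + 12*s^2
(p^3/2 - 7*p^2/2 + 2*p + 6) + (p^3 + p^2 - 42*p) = 3*p^3/2 - 5*p^2/2 - 40*p + 6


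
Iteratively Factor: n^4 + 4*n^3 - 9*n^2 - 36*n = (n + 3)*(n^3 + n^2 - 12*n) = (n + 3)*(n + 4)*(n^2 - 3*n) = n*(n + 3)*(n + 4)*(n - 3)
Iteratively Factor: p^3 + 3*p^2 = (p)*(p^2 + 3*p) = p*(p + 3)*(p)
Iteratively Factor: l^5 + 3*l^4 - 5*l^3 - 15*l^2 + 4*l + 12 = (l - 1)*(l^4 + 4*l^3 - l^2 - 16*l - 12) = (l - 1)*(l + 2)*(l^3 + 2*l^2 - 5*l - 6) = (l - 1)*(l + 2)*(l + 3)*(l^2 - l - 2) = (l - 1)*(l + 1)*(l + 2)*(l + 3)*(l - 2)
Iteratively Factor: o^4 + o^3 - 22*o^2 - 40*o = (o)*(o^3 + o^2 - 22*o - 40) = o*(o + 2)*(o^2 - o - 20) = o*(o + 2)*(o + 4)*(o - 5)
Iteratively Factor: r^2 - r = (r)*(r - 1)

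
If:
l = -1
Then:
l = -1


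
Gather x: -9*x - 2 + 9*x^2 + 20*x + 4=9*x^2 + 11*x + 2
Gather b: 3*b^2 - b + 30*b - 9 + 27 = 3*b^2 + 29*b + 18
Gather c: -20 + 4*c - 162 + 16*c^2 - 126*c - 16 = 16*c^2 - 122*c - 198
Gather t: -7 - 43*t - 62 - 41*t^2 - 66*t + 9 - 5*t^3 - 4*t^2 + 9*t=-5*t^3 - 45*t^2 - 100*t - 60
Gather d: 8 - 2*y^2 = 8 - 2*y^2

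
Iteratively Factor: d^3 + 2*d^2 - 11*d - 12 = (d + 1)*(d^2 + d - 12) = (d + 1)*(d + 4)*(d - 3)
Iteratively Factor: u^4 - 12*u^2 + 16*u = (u - 2)*(u^3 + 2*u^2 - 8*u) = (u - 2)^2*(u^2 + 4*u) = (u - 2)^2*(u + 4)*(u)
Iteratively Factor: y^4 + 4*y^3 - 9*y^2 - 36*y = (y)*(y^3 + 4*y^2 - 9*y - 36) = y*(y - 3)*(y^2 + 7*y + 12) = y*(y - 3)*(y + 3)*(y + 4)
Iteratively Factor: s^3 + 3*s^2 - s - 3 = (s - 1)*(s^2 + 4*s + 3) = (s - 1)*(s + 1)*(s + 3)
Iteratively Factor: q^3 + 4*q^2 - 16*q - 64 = (q + 4)*(q^2 - 16) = (q - 4)*(q + 4)*(q + 4)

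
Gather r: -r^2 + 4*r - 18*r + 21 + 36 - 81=-r^2 - 14*r - 24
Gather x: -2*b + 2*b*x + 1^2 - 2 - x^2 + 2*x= -2*b - x^2 + x*(2*b + 2) - 1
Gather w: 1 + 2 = 3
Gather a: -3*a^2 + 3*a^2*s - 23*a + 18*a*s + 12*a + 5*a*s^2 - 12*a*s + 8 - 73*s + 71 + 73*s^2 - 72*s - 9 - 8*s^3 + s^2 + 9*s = a^2*(3*s - 3) + a*(5*s^2 + 6*s - 11) - 8*s^3 + 74*s^2 - 136*s + 70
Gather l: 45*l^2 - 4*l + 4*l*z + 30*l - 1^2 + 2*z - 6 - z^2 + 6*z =45*l^2 + l*(4*z + 26) - z^2 + 8*z - 7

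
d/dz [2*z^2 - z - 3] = 4*z - 1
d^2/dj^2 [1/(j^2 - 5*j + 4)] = 2*(-j^2 + 5*j + (2*j - 5)^2 - 4)/(j^2 - 5*j + 4)^3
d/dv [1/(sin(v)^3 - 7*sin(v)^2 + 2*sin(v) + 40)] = (-3*sin(v)^2 + 14*sin(v) - 2)*cos(v)/(sin(v)^3 - 7*sin(v)^2 + 2*sin(v) + 40)^2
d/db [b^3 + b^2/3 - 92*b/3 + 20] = 3*b^2 + 2*b/3 - 92/3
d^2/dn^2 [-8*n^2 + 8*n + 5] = -16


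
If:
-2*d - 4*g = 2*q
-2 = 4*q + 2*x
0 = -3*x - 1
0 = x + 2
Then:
No Solution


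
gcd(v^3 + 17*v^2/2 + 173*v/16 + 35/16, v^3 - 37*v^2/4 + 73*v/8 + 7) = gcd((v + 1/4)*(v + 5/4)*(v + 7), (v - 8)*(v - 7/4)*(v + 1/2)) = 1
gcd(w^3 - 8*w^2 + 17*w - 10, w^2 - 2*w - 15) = w - 5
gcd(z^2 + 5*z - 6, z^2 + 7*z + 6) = z + 6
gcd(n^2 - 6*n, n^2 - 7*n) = n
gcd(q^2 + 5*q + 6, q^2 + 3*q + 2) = q + 2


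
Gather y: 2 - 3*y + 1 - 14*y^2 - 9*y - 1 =-14*y^2 - 12*y + 2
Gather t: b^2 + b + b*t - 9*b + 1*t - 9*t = b^2 - 8*b + t*(b - 8)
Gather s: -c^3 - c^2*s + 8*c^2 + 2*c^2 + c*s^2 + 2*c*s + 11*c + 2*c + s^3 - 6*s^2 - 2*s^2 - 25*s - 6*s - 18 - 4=-c^3 + 10*c^2 + 13*c + s^3 + s^2*(c - 8) + s*(-c^2 + 2*c - 31) - 22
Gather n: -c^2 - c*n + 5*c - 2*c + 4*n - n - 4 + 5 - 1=-c^2 + 3*c + n*(3 - c)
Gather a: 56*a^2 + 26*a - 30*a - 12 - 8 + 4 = 56*a^2 - 4*a - 16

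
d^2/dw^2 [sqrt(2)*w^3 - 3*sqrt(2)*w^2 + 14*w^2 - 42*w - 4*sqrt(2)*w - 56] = 6*sqrt(2)*w - 6*sqrt(2) + 28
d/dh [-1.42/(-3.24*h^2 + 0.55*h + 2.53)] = (0.781 - 9.2016*h)/(-3.24*h^2 + 0.55*h + 2.53)^2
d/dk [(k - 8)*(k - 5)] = 2*k - 13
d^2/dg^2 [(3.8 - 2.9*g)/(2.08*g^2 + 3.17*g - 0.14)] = (-(2.9*g - 3.8)*(4.16*g + 3.17)*(8.32*g + 6.34) + (36.192*g + 2.578)*(2.08*g^2 + 3.17*g - 0.14))/(2.08*g^2 + 3.17*g - 0.14)^3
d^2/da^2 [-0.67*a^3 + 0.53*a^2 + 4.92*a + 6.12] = 1.06 - 4.02*a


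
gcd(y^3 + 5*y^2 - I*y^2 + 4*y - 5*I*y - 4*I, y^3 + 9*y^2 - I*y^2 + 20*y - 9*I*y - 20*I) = y^2 + y*(4 - I) - 4*I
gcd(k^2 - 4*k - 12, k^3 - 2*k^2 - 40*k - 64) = k + 2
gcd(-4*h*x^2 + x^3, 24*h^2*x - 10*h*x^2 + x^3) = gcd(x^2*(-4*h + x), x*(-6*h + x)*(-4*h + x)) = -4*h*x + x^2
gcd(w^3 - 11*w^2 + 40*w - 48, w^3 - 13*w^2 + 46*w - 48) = w - 3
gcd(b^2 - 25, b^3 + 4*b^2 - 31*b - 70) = b - 5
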